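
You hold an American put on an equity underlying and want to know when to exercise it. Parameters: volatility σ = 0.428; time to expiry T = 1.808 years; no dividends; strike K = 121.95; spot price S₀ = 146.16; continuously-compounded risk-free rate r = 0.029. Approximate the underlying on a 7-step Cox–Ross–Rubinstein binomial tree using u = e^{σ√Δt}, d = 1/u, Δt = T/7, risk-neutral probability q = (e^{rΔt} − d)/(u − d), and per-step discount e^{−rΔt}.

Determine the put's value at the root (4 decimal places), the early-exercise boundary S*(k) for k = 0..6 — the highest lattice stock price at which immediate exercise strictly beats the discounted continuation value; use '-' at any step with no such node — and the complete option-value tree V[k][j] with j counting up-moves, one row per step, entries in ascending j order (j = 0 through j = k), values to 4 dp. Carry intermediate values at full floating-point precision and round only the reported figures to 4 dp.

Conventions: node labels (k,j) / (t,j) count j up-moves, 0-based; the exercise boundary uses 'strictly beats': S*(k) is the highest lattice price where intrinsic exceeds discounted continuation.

Δt=0.25829  u=1.24299  d=0.80451  q=0.46298  discount=0.99254
step 7 (expiry): payoffs max(K−S,0) = 90.0668 72.6899 45.8423 4.3623 0.0000 0.0000 0.0000 0.0000
step 6: (k=6,j=0): S=39.6304, K−S=82.3196, hold=81.4095 ⇒ V=82.3196 exercise | (k=6,j=1): S=61.2297, K−S=60.7203, hold=59.8103 ⇒ V=60.7203 exercise | (k=6,j=2): S=94.6009, K−S=27.3491, hold=26.4391 ⇒ V=27.3491 exercise | (k=6,j=3): S=146.1600, K−S=0.0000, hold=2.3252 ⇒ V=2.3252 continue | (k=6,j=4): S=225.8196, K−S=0.0000, hold=0.0000 ⇒ V=0.0000 continue | (k=6,j=5): S=348.8951, K−S=0.0000, hold=0.0000 ⇒ V=0.0000 continue | (k=6,j=6): S=539.0488, K−S=0.0000, hold=0.0000 ⇒ V=0.0000 continue  boundary S*=94.6009
step 5: (k=5,j=0): S=49.2601, K−S=72.6899, hold=71.7798 ⇒ V=72.6899 exercise | (k=5,j=1): S=76.1077, K−S=45.8423, hold=44.9322 ⇒ V=45.8423 exercise | (k=5,j=2): S=117.5877, K−S=4.3623, hold=15.6459 ⇒ V=15.6459 continue | (k=5,j=3): S=181.6750, K−S=0.0000, hold=1.2393 ⇒ V=1.2393 continue | (k=5,j=4): S=280.6909, K−S=0.0000, hold=0.0000 ⇒ V=0.0000 continue | (k=5,j=5): S=433.6721, K−S=0.0000, hold=0.0000 ⇒ V=0.0000 continue  boundary S*=76.1077
step 4: (k=4,j=0): S=61.2297, K−S=60.7203, hold=59.8103 ⇒ V=60.7203 exercise | (k=4,j=1): S=94.6009, K−S=27.3491, hold=31.6241 ⇒ V=31.6241 continue | (k=4,j=2): S=146.1600, K−S=0.0000, hold=8.9089 ⇒ V=8.9089 continue | (k=4,j=3): S=225.8196, K−S=0.0000, hold=0.6606 ⇒ V=0.6606 continue | (k=4,j=4): S=348.8951, K−S=0.0000, hold=0.0000 ⇒ V=0.0000 continue  boundary S*=61.2297
step 3: (k=3,j=0): S=76.1077, K−S=45.8423, hold=46.8967 ⇒ V=46.8967 continue | (k=3,j=1): S=117.5877, K−S=4.3623, hold=20.9499 ⇒ V=20.9499 continue | (k=3,j=2): S=181.6750, K−S=0.0000, hold=5.0521 ⇒ V=5.0521 continue | (k=3,j=3): S=280.6909, K−S=0.0000, hold=0.3521 ⇒ V=0.3521 continue  boundary S*=-
step 2: (k=2,j=0): S=94.6009, K−S=27.3491, hold=34.6236 ⇒ V=34.6236 continue | (k=2,j=1): S=146.1600, K−S=0.0000, hold=13.4881 ⇒ V=13.4881 continue | (k=2,j=2): S=225.8196, K−S=0.0000, hold=2.8546 ⇒ V=2.8546 continue  boundary S*=-
step 1: (k=1,j=0): S=117.5877, K−S=4.3623, hold=24.6529 ⇒ V=24.6529 continue | (k=1,j=1): S=181.6750, K−S=0.0000, hold=8.5011 ⇒ V=8.5011 continue  boundary S*=-
step 0: (k=0,j=0): S=146.1600, K−S=0.0000, hold=17.0468 ⇒ V=17.0468 continue  boundary S*=-

price = 17.0468
boundary = - - - - 61.2297 76.1077 94.6009
tree:
17.0468
24.6529 8.5011
34.6236 13.4881 2.8546
46.8967 20.9499 5.0521 0.3521
60.7203 31.6241 8.9089 0.6606 0.0000
72.6899 45.8423 15.6459 1.2393 0.0000 0.0000
82.3196 60.7203 27.3491 2.3252 0.0000 0.0000 0.0000
90.0668 72.6899 45.8423 4.3623 0.0000 0.0000 0.0000 0.0000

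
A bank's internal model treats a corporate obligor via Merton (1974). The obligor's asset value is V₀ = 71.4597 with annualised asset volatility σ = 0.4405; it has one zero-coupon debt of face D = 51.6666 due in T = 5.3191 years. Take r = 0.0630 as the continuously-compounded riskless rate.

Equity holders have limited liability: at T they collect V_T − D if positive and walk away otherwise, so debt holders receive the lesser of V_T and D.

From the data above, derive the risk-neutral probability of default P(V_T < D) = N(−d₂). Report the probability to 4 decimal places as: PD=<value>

Apply the equity-as-call identities (strike 51.6666, horizon 5.3191 years):
d₁ = [ln(V₀/D) + (r + σ²/2)T] / (σ√T)
   = [ln(71.4597/51.6666) + (0.0630 + 0.5·0.4405²)·5.3191] / (0.4405·√5.3191)
   = [0.324322 + 0.851163] / 1.015933 = 1.157050
d₂ = d₁ − σ√T = 1.157050 − 1.015933 = 0.141117
risk-neutral PD = N(−d₂) = N(-0.141117) = 0.443889

PD=0.4439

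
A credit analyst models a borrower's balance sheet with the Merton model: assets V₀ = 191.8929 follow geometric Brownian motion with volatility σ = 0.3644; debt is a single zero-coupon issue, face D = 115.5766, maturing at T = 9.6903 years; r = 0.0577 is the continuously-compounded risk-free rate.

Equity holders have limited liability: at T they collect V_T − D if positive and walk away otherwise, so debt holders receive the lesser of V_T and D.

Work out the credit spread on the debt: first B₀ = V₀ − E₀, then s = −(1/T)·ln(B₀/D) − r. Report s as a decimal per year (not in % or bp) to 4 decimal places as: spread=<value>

Equity is a call on the firm's assets struck at D = 115.5766:
d₁ = [ln(V₀/D) + (r + σ²/2)T] / (σ√T)
   = [ln(191.8929/115.5766) + (0.0577 + 0.5·0.3644²)·9.6903] / (0.3644·√9.6903)
   = [0.507004 + 1.202505] / 1.134350 = 1.507039
d₂ = d₁ − σ√T = 1.507039 − 1.134350 = 0.372689
N(d₁) = 0.934100,  N(d₂) = 0.645310,  e^(−rT) = 0.571706
E₀ = V₀·N(d₁) − D·e^(−rT)·N(d₂)
   = 191.8929·0.934100 − 115.5766·0.571706·0.645310 = 136.607684
B₀ = V₀ − E₀ = 191.8929 − 136.607684 = 55.285216
spread = −(1/T)·ln(B₀/D) − r = −(1/9.6903)·ln(55.285216/115.5766) − 0.0577 = 0.01839960

spread=0.0184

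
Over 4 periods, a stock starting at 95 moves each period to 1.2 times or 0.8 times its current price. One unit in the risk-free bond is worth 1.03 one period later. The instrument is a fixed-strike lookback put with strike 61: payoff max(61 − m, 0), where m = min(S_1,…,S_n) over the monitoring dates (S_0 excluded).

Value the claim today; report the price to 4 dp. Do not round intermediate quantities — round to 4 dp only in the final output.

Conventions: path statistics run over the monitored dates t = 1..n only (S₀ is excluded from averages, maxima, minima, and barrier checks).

Set p* = 0.5750 (from d < R < u); the path-dependent value is the discounted p*-expectation over all price paths.
Enumerate all 2^4 = 16 price paths (U = up ×1.2, D = down ×0.8); each path with k up-moves has probability p*^k·(1−p*)^(4−k).
DDDD: m=38.9120, payoff=22.0880, prob=0.032625
UDDD: m=58.3680, payoff=2.6320, prob=0.044140
DUDD: m=58.3680, payoff=2.6320, prob=0.044140
UUDD: m=87.5520, payoff=0.0000, prob=0.059719
DDUD: m=58.3680, payoff=2.6320, prob=0.044140
UDUD: m=87.5520, payoff=0.0000, prob=0.059719
DUUD: m=76.0000, payoff=0.0000, prob=0.059719
UUUD: m=114.0000, payoff=0.0000, prob=0.080796
DDDU: m=48.6400, payoff=12.3600, prob=0.044140
UDDU: m=72.9600, payoff=0.0000, prob=0.059719
DUDU: m=72.9600, payoff=0.0000, prob=0.059719
UUDU: m=109.4400, payoff=0.0000, prob=0.080796
DDUU: m=60.8000, payoff=0.2000, prob=0.059719
UDUU: m=91.2000, payoff=0.0000, prob=0.080796
DUUU: m=76.0000, payoff=0.0000, prob=0.080796
UUUU: m=114.0000, payoff=0.0000, prob=0.109313
Price = Σ prob·payoff / R^4 = 1.626678 / 1.125509 = 1.4453

price = 1.4453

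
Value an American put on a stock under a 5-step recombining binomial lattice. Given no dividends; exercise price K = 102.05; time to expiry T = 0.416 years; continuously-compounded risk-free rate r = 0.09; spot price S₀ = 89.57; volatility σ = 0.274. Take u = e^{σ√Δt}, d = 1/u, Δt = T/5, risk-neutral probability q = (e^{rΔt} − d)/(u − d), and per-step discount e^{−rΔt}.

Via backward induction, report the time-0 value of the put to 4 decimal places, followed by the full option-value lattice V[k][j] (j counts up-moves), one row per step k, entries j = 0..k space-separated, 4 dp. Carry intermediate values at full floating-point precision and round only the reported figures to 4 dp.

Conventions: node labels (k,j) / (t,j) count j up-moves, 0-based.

params: Δt=0.08320 u=1.08224 d=0.92401 q=0.52775 e^(-rΔt)=0.99254
t_5 payoffs: 41.7186 31.3872 19.2865 5.1137 0.0000 0.0000
k=4: node(4,0) S=65.2931 payoff=36.7569 vs cont=35.9956 → 36.7569 [stop]  node(4,1) S=76.4742 payoff=25.5758 vs cont=24.8145 → 25.5758 [stop]  node(4,2) S=89.5700 payoff=12.4800 vs cont=11.7187 → 12.4800 [stop]  node(4,3) S=104.9084 payoff=0.0000 vs cont=2.3969 → 2.3969 [wait]  node(4,4) S=122.8735 payoff=0.0000 vs cont=0.0000 → 0.0000 [wait]
k=3: node(3,0) S=70.6628 payoff=31.3872 vs cont=30.6259 → 31.3872 [stop]  node(3,1) S=82.7635 payoff=19.2865 vs cont=18.5252 → 19.2865 [stop]  node(3,2) S=96.9363 payoff=5.1137 vs cont=7.1052 → 7.1052 [wait]  node(3,3) S=113.5362 payoff=0.0000 vs cont=1.1235 → 1.1235 [wait]
k=2: node(2,0) S=76.4742 payoff=25.5758 vs cont=24.8145 → 25.5758 [stop]  node(2,1) S=89.5700 payoff=12.4800 vs cont=12.7619 → 12.7619 [wait]  node(2,2) S=104.9084 payoff=0.0000 vs cont=3.9189 → 3.9189 [wait]
k=1: node(1,0) S=82.7635 payoff=19.2865 vs cont=18.6729 → 19.2865 [stop]  node(1,1) S=96.9363 payoff=5.1137 vs cont=8.0346 → 8.0346 [wait]
k=0: node(0,0) S=89.5700 payoff=12.4800 vs cont=13.2487 → 13.2487 [wait]

price = 13.2487
tree:
13.2487
19.2865 8.0346
25.5758 12.7619 3.9189
31.3872 19.2865 7.1052 1.1235
36.7569 25.5758 12.4800 2.3969 0.0000
41.7186 31.3872 19.2865 5.1137 0.0000 0.0000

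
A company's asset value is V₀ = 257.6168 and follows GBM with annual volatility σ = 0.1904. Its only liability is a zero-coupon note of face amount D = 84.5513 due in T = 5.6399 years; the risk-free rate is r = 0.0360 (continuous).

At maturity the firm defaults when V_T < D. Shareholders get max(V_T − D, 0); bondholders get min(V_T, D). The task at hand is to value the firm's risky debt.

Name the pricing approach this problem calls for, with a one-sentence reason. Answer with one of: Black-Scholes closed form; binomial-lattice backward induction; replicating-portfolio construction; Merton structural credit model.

Key observation: assets follow a GBM and default happens iff V_T < 84.5513; valuing claims on that split (equity as a call, risky debt as the residual) is the structural model's definition.

framework: Merton structural credit model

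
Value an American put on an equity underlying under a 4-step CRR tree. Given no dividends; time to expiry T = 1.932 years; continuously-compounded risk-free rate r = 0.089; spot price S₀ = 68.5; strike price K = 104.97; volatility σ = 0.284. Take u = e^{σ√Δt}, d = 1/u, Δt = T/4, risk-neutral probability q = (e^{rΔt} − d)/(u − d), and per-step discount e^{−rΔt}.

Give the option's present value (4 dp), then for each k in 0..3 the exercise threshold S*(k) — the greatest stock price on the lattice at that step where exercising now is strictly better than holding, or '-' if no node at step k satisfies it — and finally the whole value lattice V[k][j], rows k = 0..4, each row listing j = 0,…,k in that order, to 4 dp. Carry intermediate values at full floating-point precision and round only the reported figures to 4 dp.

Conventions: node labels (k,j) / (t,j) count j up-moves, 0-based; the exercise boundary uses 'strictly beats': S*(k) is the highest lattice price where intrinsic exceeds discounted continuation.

Δt=0.48300, u=1.21820, d=0.82088, q=0.56137, disc=e^(-rΔt)=0.95792
k=4 terminal: V=max(K-S,0) → 73.8661 58.8114 36.4700 3.3151 0.0000
k=3: j=0 S=37.8908 intr=67.0792 cont=62.6624 V=67.0792[EX]; j=1 S=56.2305 intr=48.7395 cont=44.3228 V=48.7395[EX]; j=2 S=83.4467 intr=21.5233 cont=17.1065 V=21.5233[EX]; j=3 S=123.8360 intr=0.0000 cont=1.3929 V=1.3929[hold]  S*(3)=83.4467
k=2: j=0 S=46.1586 intr=58.8114 cont=54.3946 V=58.8114[EX]; j=1 S=68.5000 intr=36.4700 cont=32.0533 V=36.4700[EX]; j=2 S=101.6549 intr=3.3151 cont=9.7926 V=9.7926[hold]  S*(2)=68.5000
k=1: j=0 S=56.2305 intr=48.7395 cont=44.3228 V=48.7395[EX]; j=1 S=83.4467 intr=21.5233 cont=20.5898 V=21.5233[EX]  S*(1)=83.4467
k=0: j=0 S=68.5000 intr=36.4700 cont=32.0533 V=36.4700[EX]  S*(0)=68.5000

price = 36.4700
boundary = 68.5000 83.4467 68.5000 83.4467
tree:
36.4700
48.7395 21.5233
58.8114 36.4700 9.7926
67.0792 48.7395 21.5233 1.3929
73.8661 58.8114 36.4700 3.3151 0.0000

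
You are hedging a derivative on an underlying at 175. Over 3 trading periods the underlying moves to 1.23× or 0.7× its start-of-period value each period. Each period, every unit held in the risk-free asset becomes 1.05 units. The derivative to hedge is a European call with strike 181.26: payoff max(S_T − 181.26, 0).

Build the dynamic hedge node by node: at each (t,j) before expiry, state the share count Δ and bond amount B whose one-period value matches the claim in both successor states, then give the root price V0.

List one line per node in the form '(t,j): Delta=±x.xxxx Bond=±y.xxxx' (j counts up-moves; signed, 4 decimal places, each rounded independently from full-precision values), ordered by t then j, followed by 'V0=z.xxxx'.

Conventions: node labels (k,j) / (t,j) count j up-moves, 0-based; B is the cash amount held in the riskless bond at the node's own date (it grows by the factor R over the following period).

(0,0): Delta=0.6163 Bond=-70.3669
(1,0): Delta=0.0394 Bond=-3.2200
(1,1): Delta=0.7851 Bond=-110.2274
(2,0): Delta=0.0000 Bond=0.0000
(2,1): Delta=0.0510 Bond=-5.1198
(2,2): Delta=1.0000 Bond=-172.6286
V0=37.4835

Since d<R<u, set p* = (R−d)/(u−d) = 0.6604; price each node as the discounted p*-expectation of its children.
Terminal payoffs: V(3,0)=0.0000, V(3,1)=0.0000, V(3,2)=4.0702, V(3,3)=144.3917
  t=2,j=0: stock 85.7500 → up 105.4725 (V=0.0000), down 60.0250 (V=0.0000). Price 0.0000; hedge Δ=0.0000, bond B=0.0000.
  t=2,j=1: stock 150.6750 → up 185.3302 (V=4.0702), down 105.4725 (V=0.0000). Price 2.5599; hedge Δ=0.0510, bond B=-5.1198.
  t=2,j=2: stock 264.7575 → up 325.6517 (V=144.3917), down 185.3302 (V=4.0702). Price 92.1289; hedge Δ=1.0000, bond B=-172.6286.
  t=1,j=0: stock 122.5000 → up 150.6750 (V=2.5599), down 85.7500 (V=0.0000). Price 1.6100; hedge Δ=0.0394, bond B=-3.2200.
  t=1,j=1: stock 215.2500 → up 264.7575 (V=92.1289), down 150.6750 (V=2.5599). Price 58.7707; hedge Δ=0.7851, bond B=-110.2274.
  t=0,j=0: stock 175.0000 → up 215.2500 (V=58.7707), down 122.5000 (V=1.6100). Price 37.4835; hedge Δ=0.6163, bond B=-70.3669.
Check: Δ(0,0)·S0 + B(0,0) = 37.4835 = V0.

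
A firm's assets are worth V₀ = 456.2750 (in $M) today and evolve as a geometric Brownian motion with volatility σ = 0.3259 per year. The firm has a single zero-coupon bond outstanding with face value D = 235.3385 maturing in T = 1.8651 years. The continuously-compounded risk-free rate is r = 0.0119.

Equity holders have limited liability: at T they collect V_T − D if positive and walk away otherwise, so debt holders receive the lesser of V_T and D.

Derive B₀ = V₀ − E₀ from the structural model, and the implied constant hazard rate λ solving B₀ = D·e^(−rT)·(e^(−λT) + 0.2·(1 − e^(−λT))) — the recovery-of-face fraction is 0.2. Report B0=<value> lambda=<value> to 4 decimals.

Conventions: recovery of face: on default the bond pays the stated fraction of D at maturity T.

B0=226.3626 lambda=0.0112

Work the structural quantities from V₀ = 456.2750 against face 235.3385:
d₁ = [ln(V₀/D) + (r + σ²/2)T] / (σ√T)
   = [ln(456.2750/235.3385) + (0.0119 + 0.5·0.3259²)·1.8651] / (0.3259·√1.8651)
   = [0.662071 + 0.121242] / 0.445077 = 1.759947
d₂ = d₁ − σ√T = 1.759947 − 0.445077 = 1.314870
N(d₁) = 0.960792,  N(d₂) = 0.905723,  e^(−rT) = 0.978050
E₀ = V₀·N(d₁) − D·e^(−rT)·N(d₂)
   = 456.2750·0.960792 − 235.3385·0.978050·0.905723 = 229.912379
B₀ = V₀ − E₀ = 456.2750 − 229.912379 = 226.362621
e^(−λT) = (B₀·e^(rT)/D − 0.2)/(1 − 0.2) = (226.3626·1.022443/235.3385 − 0.2)/0.8 = 0.97930808
λ = −ln(0.97930808)/1.8651 = 0.011211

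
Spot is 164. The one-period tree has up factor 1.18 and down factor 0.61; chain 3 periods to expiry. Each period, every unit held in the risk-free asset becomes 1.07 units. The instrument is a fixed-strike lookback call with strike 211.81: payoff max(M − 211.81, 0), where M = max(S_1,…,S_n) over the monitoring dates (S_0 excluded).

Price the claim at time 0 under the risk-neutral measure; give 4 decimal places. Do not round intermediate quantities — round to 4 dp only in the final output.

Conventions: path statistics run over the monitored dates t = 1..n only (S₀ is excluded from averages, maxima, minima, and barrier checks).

price = 26.4303

Set p* = 0.8070 (from d < R < u); the path-dependent value is the discounted p*-expectation over all price paths.
Enumerate all 2^3 = 8 price paths (U = up ×1.18, D = down ×0.61); each path with k up-moves has probability p*^k·(1−p*)^(3−k).
DDD: M=100.0400, payoff=0.0000, prob=0.007187
UDD: M=193.5200, payoff=0.0000, prob=0.030055
DUD: M=118.0472, payoff=0.0000, prob=0.030055
UUD: M=228.3536, payoff=16.5436, prob=0.125685
DDU: M=100.0400, payoff=0.0000, prob=0.030055
UDU: M=193.5200, payoff=0.0000, prob=0.125685
DUU: M=139.2957, payoff=0.0000, prob=0.125685
UUU: M=269.4572, payoff=57.6472, prob=0.525592
Price = Σ prob·payoff / R^3 = 32.378229 / 1.225043 = 26.4303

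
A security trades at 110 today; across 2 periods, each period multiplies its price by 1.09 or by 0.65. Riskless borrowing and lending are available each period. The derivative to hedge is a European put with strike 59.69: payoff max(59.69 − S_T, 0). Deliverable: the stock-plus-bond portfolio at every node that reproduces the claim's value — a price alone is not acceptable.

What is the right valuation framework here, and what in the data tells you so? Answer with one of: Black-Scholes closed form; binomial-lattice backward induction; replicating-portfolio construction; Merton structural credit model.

framework: replicating-portfolio construction

Key observation: what is demanded is not a single number but the (Δ, B) position at each node of the 1.09/0.65 tree starting at 110; constructing those positions is the replicating-portfolio method.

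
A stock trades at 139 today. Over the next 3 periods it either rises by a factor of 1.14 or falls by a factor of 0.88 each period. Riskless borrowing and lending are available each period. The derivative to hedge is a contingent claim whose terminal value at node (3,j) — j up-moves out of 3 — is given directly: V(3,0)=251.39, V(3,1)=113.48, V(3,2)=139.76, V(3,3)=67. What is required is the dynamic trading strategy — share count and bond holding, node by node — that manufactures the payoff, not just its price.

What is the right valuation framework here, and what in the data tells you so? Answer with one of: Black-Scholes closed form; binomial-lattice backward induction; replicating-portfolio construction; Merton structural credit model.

Key observation: since the answer must list Δ and B at each node of the 1.14/0.88 lattice on 139, the replicating-portfolio method — solving the two-state system at every node — is the one that applies.

framework: replicating-portfolio construction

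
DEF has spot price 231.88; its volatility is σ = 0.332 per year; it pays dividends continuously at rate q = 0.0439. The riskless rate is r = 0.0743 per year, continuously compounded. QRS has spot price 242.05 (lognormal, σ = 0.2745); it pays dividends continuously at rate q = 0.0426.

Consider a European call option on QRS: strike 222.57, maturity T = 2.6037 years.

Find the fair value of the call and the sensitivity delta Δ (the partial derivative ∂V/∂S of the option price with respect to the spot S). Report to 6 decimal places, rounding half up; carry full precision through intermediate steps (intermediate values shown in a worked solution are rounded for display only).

σ√T = 0.2745·√2.6037 = 0.442933
d₁ = (ln(S/K) + (r−q+σ²/2)T) / (σ√T) = (ln(242.05/222.57) + (0.0743−0.0426+0.2745²/2)·2.6037) / 0.442933 = (0.083903 + 0.180632) / 0.442933 = 0.597234
d₂ = d₁ − σ√T = 0.597234 − 0.442933 = 0.154302
e^{−rT} = 0.824107
e^{−qT} = 0.895012
N(d₁) = 0.724825,  N(d₂) = 0.561314
Call price V = S·e^{−qT}·N(d₁) − K·e^{−rT}·N(d₂) = 157.024371 − 102.957056 = 54.067315
Δ = e^{−qT}·N(d₁) = 0.648727

price = 54.067315
Δ = 0.648727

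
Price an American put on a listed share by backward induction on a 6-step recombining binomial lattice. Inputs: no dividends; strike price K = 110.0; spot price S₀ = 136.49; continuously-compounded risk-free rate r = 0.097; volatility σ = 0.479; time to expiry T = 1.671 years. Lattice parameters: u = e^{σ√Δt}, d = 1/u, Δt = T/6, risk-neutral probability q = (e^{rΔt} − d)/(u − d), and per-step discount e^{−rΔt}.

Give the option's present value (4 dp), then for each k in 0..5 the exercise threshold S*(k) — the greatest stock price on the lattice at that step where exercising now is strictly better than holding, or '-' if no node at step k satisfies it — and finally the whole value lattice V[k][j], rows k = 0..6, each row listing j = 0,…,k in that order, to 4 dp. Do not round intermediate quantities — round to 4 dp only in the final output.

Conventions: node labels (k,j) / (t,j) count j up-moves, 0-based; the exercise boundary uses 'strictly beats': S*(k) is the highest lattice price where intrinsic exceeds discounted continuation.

price = 13.0266
boundary = - - - 63.9372 49.6560 63.9372
tree:
13.0266
20.5232 5.9735
31.3423 10.4406 1.6709
46.0628 17.8144 3.3707 0.0000
60.3440 29.3856 6.8000 0.0000 0.0000
71.4354 46.0628 13.7180 0.0000 0.0000 0.0000
80.0493 60.3440 27.6742 0.0000 0.0000 0.0000 0.0000

Δt=0.27850, u=1.28760, d=0.77664, q=0.49073, disc=e^(-rΔt)=0.97335
k=6 terminal: V=max(K-S,0) → 80.0493 60.3440 27.6742 0.0000 0.0000 0.0000 0.0000
k=5: j=0 S=38.5646 intr=71.4354 cont=68.5036 V=71.4354[EX]; j=1 S=63.9372 intr=46.0628 cont=43.1309 V=46.0628[EX]; j=2 S=106.0031 intr=3.9969 cont=13.7180 V=13.7180[hold]; j=3 S=175.7451 intr=0.0000 cont=0.0000 V=0.0000[hold]; j=4 S=291.3720 intr=0.0000 cont=0.0000 V=0.0000[hold]; j=5 S=483.0727 intr=0.0000 cont=0.0000 V=0.0000[hold]  S*(5)=63.9372
k=4: j=0 S=49.6560 intr=60.3440 cont=57.4122 V=60.3440[EX]; j=1 S=82.3258 intr=27.6742 cont=29.3856 V=29.3856[hold]; j=2 S=136.4900 intr=0.0000 cont=6.8000 V=6.8000[hold]; j=3 S=226.2901 intr=0.0000 cont=0.0000 V=0.0000[hold]; j=4 S=375.1718 intr=0.0000 cont=0.0000 V=0.0000[hold]  S*(4)=49.6560
k=3: j=0 S=63.9372 intr=46.0628 cont=43.9484 V=46.0628[EX]; j=1 S=106.0031 intr=3.9969 cont=17.8144 V=17.8144[hold]; j=2 S=175.7451 intr=0.0000 cont=3.3707 V=3.3707[hold]; j=3 S=291.3720 intr=0.0000 cont=0.0000 V=0.0000[hold]  S*(3)=63.9372
k=2: j=0 S=82.3258 intr=27.6742 cont=31.3423 V=31.3423[hold]; j=1 S=136.4900 intr=0.0000 cont=10.4406 V=10.4406[hold]; j=2 S=226.2901 intr=0.0000 cont=1.6709 V=1.6709[hold]  S*(2)=-
k=1: j=0 S=106.0031 intr=3.9969 cont=20.5232 V=20.5232[hold]; j=1 S=175.7451 intr=0.0000 cont=5.9735 V=5.9735[hold]  S*(1)=-
k=0: j=0 S=136.4900 intr=0.0000 cont=13.0266 V=13.0266[hold]  S*(0)=-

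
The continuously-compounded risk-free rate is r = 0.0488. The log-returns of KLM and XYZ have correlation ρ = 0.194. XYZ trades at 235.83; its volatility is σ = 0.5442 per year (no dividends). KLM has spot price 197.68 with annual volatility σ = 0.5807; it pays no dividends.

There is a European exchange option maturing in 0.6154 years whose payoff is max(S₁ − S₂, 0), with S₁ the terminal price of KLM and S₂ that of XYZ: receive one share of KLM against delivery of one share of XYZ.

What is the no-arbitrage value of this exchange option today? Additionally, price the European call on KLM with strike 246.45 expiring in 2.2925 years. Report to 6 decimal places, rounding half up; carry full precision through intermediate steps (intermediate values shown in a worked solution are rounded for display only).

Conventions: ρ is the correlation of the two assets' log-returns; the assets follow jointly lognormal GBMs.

σ_eff = √(σ₁² + σ₂² − 2ρσ₁σ₂) = √(0.5807² + 0.5442² − 2·0.194·0.5807·0.5442) = 0.714669
d₁ = (ln(S₁/S₂) + (q₂ − q₁ + σ_eff²/2)T) / (σ_eff√T) = (ln(197.68/235.83) + (0.0 − 0.0 + 0.255376)·0.6154) / 0.560639 = -0.034431
d₂ = d₁ − σ_eff√T = -0.034431 − 0.560639 = -0.595070
N(d₁) = 0.486267,  N(d₂) = 0.275898
V = S₁·e^{−q₁T}·N(d₁) − S₂·e^{−q₂T}·N(d₂) = 96.125205 − 65.065074 = 31.060131
[vanilla: KLM call K=246.45]
σ√T = 0.5807·√2.2925 = 0.879238
d₁ = (ln(S/K) + (r+σ²/2)T) / (σ√T) = (ln(197.68/246.45) + (0.0488+0.5807²/2)·2.2925) / 0.879238 = (-0.220510 + 0.498404) / 0.879238 = 0.316063
d₂ = d₁ − σ√T = 0.316063 − 0.879238 = -0.563176
e^{−rT} = 0.894157
N(d₁) = 0.624022,  N(d₂) = 0.286658
price = S·N(d₁) − K·e^{−rT}·N(d₂) = 123.356766 − 63.169311 = 60.187454

exchange price = 31.060131
price(KLM call K=246.45) = 60.187454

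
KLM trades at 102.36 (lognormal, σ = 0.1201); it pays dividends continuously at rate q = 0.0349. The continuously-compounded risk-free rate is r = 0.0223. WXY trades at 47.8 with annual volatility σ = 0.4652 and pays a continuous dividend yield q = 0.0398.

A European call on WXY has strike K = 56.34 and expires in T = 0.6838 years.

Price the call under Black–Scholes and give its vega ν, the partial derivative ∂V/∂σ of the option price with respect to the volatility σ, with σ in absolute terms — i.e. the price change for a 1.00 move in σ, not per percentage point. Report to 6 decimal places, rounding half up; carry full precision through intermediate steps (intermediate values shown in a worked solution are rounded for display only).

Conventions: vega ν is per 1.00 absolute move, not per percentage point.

price = 4.084688
ν = 14.811873

σ√T = 0.4652·√0.6838 = 0.384684
d₁ = (ln(S/K) + (r−q+σ²/2)T) / (σ√T) = (ln(47.8/56.34) + (0.0223−0.0398+0.4652²/2)·0.6838) / 0.384684 = (-0.164379 + 0.062024) / 0.384684 = -0.266075
d₂ = d₁ − σ√T = -0.266075 − 0.384684 = -0.650759
e^{−rT} = 0.984867
e^{−qT} = 0.973152
N(d₁) = 0.395091,  N(d₂) = 0.257601
Call price V = S·e^{−qT}·N(d₁) − K·e^{−rT}·N(d₂) = 18.378305 − 14.293617 = 4.084688
φ(d₁) = (1/√(2π))·e^{−d₁²/2} = 0.385068
ν = S·e^{−qT}·φ(d₁)·√T = 14.811873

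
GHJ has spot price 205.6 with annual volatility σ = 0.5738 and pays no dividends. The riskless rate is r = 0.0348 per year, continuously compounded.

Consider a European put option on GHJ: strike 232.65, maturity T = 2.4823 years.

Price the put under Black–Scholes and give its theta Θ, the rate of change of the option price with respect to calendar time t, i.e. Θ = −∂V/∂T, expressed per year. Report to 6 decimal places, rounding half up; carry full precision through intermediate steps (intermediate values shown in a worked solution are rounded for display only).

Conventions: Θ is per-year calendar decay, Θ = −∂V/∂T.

price = 77.017493
Θ = -8.610120

σ√T = 0.5738·√2.4823 = 0.904040
d₁ = (ln(S/K) + (r+σ²/2)T) / (σ√T) = (ln(205.6/232.65) + (0.0348+0.5738²/2)·2.4823) / 0.904040 = (-0.123603 + 0.495028) / 0.904040 = 0.410851
d₂ = d₁ − σ√T = 0.410851 − 0.904040 = -0.493189
e^{−rT} = 0.917242
N(−d₁) = 0.340591,  N(−d₂) = 0.689061
Put price V = K·e^{−rT}·N(−d₂) − S·N(−d₁) = 147.042994 − 70.025501 = 77.017493
φ(d₁) = (1/√(2π))·e^{−d₁²/2} = 0.366654
Θ = −S·φ(d₁)·σ/(2√T) + r·K·e^{−rT}·N(−d₂) = −13.727216 + 5.117096 = -8.610120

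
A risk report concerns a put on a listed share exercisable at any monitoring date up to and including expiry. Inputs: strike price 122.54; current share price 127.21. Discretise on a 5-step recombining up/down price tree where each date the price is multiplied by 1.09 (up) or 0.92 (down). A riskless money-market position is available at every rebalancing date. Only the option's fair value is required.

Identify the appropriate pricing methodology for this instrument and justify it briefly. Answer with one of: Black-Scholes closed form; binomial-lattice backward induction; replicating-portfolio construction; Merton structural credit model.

framework: binomial-lattice backward induction

Key observation: the exercise right at every one of the 5 steps is what matters: each node needs max(122.54 − S, continuation), which only the stepwise tree valuation starting from spot 127.21 delivers.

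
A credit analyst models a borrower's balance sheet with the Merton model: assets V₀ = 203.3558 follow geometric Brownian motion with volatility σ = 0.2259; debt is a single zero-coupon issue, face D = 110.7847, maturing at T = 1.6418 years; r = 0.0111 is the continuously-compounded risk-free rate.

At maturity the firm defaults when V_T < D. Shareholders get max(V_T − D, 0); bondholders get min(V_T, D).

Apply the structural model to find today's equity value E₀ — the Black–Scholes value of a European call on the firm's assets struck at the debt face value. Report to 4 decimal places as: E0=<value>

Equity is a call on the firm's assets struck at D = 110.7847:
d₁ = [ln(V₀/D) + (r + σ²/2)T] / (σ√T)
   = [ln(203.3558/110.7847) + (0.0111 + 0.5·0.2259²)·1.6418] / (0.2259·√1.6418)
   = [0.607368 + 0.060115] / 0.289452 = 2.306026
d₂ = d₁ − σ√T = 2.306026 − 0.289452 = 2.016575
N(d₁) = 0.989445,  N(d₂) = 0.978130,  e^(−rT) = 0.981941
E₀ = V₀·N(d₁) − D·e^(−rT)·N(d₂)
   = 203.3558·0.989445 − 110.7847·0.981941·0.978130 = 94.804522

E0=94.8045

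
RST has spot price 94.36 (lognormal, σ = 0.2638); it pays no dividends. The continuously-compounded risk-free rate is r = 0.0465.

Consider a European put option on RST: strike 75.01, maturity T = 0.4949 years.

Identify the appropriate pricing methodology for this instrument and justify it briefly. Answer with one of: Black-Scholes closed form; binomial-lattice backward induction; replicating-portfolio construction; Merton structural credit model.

Key observation: the strike-75.01 put on RST is European-exercise on a continuously-modelled lognormal underlying, so its value is a single closed-form evaluation.

framework: Black-Scholes closed form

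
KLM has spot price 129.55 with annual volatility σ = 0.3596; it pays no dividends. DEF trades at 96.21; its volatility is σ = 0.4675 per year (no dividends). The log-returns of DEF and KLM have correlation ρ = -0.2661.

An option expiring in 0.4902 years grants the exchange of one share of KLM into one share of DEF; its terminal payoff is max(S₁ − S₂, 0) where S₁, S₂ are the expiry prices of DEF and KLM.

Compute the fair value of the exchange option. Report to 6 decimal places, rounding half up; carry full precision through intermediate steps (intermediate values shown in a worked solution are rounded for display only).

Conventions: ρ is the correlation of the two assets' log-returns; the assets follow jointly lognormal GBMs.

σ_eff = √(σ₁² + σ₂² − 2ρσ₁σ₂) = √(0.4675² + 0.3596² − 2·-0.2661·0.4675·0.3596) = 0.661315
d₁ = (ln(S₁/S₂) + (q₂ − q₁ + σ_eff²/2)T) / (σ_eff√T) = (ln(96.21/129.55) + (0.0 − 0.0 + 0.218669)·0.4902) / 0.463015 = -0.411092
d₂ = d₁ − σ_eff√T = -0.411092 − 0.463015 = -0.874108
N(d₁) = 0.340502,  N(d₂) = 0.191030
V = S₁·e^{−q₁T}·N(d₁) − S₂·e^{−q₂T}·N(d₂) = 32.759738 − 24.747914 = 8.011824
Key observation: the rate r is irrelevant here: denominating values in KLM turns the exchange into a ratio option on S₁/S₂, and discounting at r drops out.

exchange price = 8.011824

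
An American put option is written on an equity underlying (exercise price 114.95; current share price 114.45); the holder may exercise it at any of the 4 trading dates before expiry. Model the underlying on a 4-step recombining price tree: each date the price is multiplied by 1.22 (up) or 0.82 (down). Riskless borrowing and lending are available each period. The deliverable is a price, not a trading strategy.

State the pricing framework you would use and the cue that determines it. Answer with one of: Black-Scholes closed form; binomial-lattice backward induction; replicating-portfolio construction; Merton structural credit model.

framework: binomial-lattice backward induction

Key observation: the put (strike 114.95 on spot 114.45) is American-style on a 4-step discrete price model, so the early-exercise decision at every node requires stepwise backward valuation — a closed form cannot price the exercise right.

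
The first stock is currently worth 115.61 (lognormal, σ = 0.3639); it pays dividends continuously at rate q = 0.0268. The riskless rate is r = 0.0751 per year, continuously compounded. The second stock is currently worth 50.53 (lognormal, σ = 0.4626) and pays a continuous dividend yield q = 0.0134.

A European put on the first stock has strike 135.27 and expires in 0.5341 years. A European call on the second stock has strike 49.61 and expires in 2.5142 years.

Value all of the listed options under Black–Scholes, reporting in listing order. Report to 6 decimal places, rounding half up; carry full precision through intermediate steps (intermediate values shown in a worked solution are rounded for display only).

[the first stock put K=135.27]
σ√T = 0.3639·√0.5341 = 0.265946
d₁ = (ln(S/K) + (r−q+σ²/2)T) / (σ√T) = (ln(115.61/135.27) + (0.0751−0.0268+0.3639²/2)·0.5341) / 0.265946 = (-0.157050 + 0.061161) / 0.265946 = -0.360561
d₂ = d₁ − σ√T = -0.360561 − 0.265946 = -0.626507
e^{−rT} = 0.960683
e^{−qT} = 0.985788
N(−d₁) = 0.640786,  N(−d₂) = 0.734509
price = K·e^{−rT}·N(−d₂) − S·e^{−qT}·N(−d₁) = 95.450560 − 73.028443 = 22.422116
[the second stock call K=49.61]
σ√T = 0.4626·√2.5142 = 0.733509
d₁ = (ln(S/K) + (r−q+σ²/2)T) / (σ√T) = (ln(50.53/49.61) + (0.0751−0.0134+0.4626²/2)·2.5142) / 0.733509 = (0.018375 + 0.424144) / 0.733509 = 0.603290
d₂ = d₁ − σ√T = 0.603290 − 0.733509 = -0.130219
e^{−rT} = 0.827938
e^{−qT} = 0.966871
N(d₁) = 0.726842,  N(d₂) = 0.448197
price = S·e^{−qT}·N(d₁) − K·e^{−rT}·N(d₂) = 35.510590 − 18.409237 = 17.101352

price(the first stock put K=135.27) = 22.422116
price(the second stock call K=49.61) = 17.101352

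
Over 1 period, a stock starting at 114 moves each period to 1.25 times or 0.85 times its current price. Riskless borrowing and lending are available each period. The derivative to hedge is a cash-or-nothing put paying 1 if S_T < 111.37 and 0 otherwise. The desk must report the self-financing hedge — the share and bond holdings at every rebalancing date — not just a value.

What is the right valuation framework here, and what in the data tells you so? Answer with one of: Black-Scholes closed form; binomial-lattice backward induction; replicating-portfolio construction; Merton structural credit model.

Key observation: the mandate to exhibit the hedge at every date and state singles out the replicating-portfolio construction on the 1-period tree with factors 1.25 and 0.85 from 114.

framework: replicating-portfolio construction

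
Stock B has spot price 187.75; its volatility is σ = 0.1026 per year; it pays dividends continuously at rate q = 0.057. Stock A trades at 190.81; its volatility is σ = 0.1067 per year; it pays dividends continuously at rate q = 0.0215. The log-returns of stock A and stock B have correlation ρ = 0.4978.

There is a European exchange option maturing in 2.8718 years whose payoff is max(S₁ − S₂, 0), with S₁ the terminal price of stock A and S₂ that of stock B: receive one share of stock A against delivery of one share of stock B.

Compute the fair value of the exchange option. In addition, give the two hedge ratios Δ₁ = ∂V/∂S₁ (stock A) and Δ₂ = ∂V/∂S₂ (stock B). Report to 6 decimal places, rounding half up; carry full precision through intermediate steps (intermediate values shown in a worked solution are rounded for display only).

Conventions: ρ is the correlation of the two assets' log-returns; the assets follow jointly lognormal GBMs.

σ_eff = √(σ₁² + σ₂² − 2ρσ₁σ₂) = √(0.1067² + 0.1026² − 2·0.4978·0.1067·0.1026) = 0.104940
d₁ = (ln(S₁/S₂) + (q₂ − q₁ + σ_eff²/2)T) / (σ_eff√T) = (ln(190.81/187.75) + (0.057 − 0.0215 + 0.005506)·2.8718) / 0.177835 = 0.753104
d₂ = d₁ − σ_eff√T = 0.753104 − 0.177835 = 0.575269
N(d₁) = 0.774306,  N(d₂) = 0.717445
V = S₁·e^{−q₁T}·N(d₁) − S₂·e^{−q₂T}·N(d₂) = 138.898946 − 114.360978 = 24.537968
Key observation: pricing in stock B-units makes this a unit-strike call on the ratio S₁/S₂ — the risk-free rate cancels and cannot affect the value.
Δ₁ = e^{−q₁T}·N(d₁) = 0.727944;  Δ₂ = −e^{−q₂T}·N(d₂) = -0.609113

exchange price = 24.537968
Δ1 = 0.727944
Δ2 = -0.609113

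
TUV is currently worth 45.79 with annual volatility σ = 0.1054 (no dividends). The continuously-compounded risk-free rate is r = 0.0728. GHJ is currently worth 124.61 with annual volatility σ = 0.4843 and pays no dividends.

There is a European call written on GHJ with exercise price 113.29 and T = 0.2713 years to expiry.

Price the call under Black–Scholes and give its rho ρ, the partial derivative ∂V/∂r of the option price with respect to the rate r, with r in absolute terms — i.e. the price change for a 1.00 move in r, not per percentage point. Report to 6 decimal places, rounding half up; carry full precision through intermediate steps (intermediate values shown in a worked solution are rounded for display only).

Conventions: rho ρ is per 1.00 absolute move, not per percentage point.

σ√T = 0.4843·√0.2713 = 0.252255
d₁ = (ln(S/K) + (r+σ²/2)T) / (σ√T) = (ln(124.61/113.29) + (0.0728+0.4843²/2)·0.2713) / 0.252255 = (0.095238 + 0.051567) / 0.252255 = 0.581971
d₂ = d₁ − σ√T = 0.581971 − 0.252255 = 0.329716
e^{−rT} = 0.980443
N(d₁) = 0.719707,  N(d₂) = 0.629193
Call price V = S·N(d₁) − K·e^{−rT}·N(d₂) = 89.682655 − 69.887194 = 19.795461
ρ = K·T·e^{−rT}·N(d₂) = 18.960396

price = 19.795461
ρ = 18.960396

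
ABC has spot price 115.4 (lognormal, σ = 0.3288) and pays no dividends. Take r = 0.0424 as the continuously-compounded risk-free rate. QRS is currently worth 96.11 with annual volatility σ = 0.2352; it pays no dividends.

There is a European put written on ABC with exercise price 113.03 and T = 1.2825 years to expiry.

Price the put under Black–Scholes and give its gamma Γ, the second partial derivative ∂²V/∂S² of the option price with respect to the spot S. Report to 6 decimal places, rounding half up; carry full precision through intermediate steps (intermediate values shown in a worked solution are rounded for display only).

σ√T = 0.3288·√1.2825 = 0.372358
d₁ = (ln(S/K) + (r+σ²/2)T) / (σ√T) = (ln(115.4/113.03) + (0.0424+0.3288²/2)·1.2825) / 0.372358 = (0.020751 + 0.123703) / 0.372358 = 0.387945
d₂ = d₁ − σ√T = 0.387945 − 0.372358 = 0.015587
e^{−rT} = 0.947074
N(−d₁) = 0.349028,  N(−d₂) = 0.493782
Put price V = K·e^{−rT}·N(−d₂) − S·N(−d₁) = 52.858264 − 40.277885 = 12.580379
φ(d₁) = (1/√(2π))·e^{−d₁²/2} = 0.370023
Γ = φ(d₁) / (S·σ·√T) = 0.008611

price = 12.580379
Γ = 0.008611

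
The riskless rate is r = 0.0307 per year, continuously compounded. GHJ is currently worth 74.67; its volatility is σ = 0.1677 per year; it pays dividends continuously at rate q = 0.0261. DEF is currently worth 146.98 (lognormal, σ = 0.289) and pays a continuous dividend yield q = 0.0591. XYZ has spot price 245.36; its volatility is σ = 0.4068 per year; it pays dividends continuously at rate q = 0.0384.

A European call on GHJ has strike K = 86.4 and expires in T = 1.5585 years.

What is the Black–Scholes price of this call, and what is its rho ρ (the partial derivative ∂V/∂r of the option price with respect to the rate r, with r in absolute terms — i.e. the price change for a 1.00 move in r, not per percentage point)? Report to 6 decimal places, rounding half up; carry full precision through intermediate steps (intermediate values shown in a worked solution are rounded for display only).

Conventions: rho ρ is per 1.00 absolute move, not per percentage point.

price = 2.439894
ρ = 28.423370

σ√T = 0.1677·√1.5585 = 0.209357
d₁ = (ln(S/K) + (r−q+σ²/2)T) / (σ√T) = (ln(74.67/86.4) + (0.0307−0.0261+0.1677²/2)·1.5585) / 0.209357 = (-0.145909 + 0.029084) / 0.209357 = -0.558020
d₂ = d₁ − σ√T = -0.558020 − 0.209357 = -0.767376
e^{−rT} = 0.953281
e^{−qT} = 0.960139
N(d₁) = 0.288415,  N(d₂) = 0.221429
Call price V = S·e^{−qT}·N(d₁) − K·e^{−rT}·N(d₂) = 20.677540 − 18.237645 = 2.439894
ρ = K·T·e^{−rT}·N(d₂) = 28.423370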